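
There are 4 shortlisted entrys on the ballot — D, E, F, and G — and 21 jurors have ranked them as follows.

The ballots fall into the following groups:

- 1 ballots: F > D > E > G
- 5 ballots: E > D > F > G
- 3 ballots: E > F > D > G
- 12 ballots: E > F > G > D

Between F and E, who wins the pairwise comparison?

E

Ballots ranking F above E: 1.
Ballots ranking E above F: 5+3+12 = 20.
E wins the head-to-head, 20–1.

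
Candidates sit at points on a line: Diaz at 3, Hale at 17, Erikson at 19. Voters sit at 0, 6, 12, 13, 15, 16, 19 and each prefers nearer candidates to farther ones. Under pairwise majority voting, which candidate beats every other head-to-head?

With single-peaked preferences on a line, the Condorcet winner is the candidate closest to the median voter.
The median voter (position 13) is closest to Hale at 17.
Check: Hale vs Diaz — voters closer to Hale: 5 of 7.

Hale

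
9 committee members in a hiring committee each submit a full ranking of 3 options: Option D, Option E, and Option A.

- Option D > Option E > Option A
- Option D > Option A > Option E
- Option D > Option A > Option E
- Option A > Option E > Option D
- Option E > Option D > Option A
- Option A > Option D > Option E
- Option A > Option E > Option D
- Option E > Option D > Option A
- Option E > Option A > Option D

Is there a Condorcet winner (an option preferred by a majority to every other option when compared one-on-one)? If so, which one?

None — there is no Condorcet winner

Head-to-head results (9 voters total):
Option D vs Option E: Option E wins 5–4.
Option D vs Option A: Option D wins 5–4.
Option E vs Option A: Option A wins 5–4.
No candidate beats all others: Option D beats Option A beats Option E beats Option D, a majority cycle.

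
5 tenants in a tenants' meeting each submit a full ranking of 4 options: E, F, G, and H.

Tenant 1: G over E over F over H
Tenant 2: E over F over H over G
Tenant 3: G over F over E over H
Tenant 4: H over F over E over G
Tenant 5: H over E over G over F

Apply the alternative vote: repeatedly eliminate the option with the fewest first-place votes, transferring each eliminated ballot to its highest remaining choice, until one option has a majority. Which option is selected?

Round 1: G 2, H 2, E 1, F 0. F has the fewest and is eliminated.
Round 2: G 2, H 2, E 1. E has the fewest and is eliminated.
Round 3: H 3, G 2. H has a majority.

H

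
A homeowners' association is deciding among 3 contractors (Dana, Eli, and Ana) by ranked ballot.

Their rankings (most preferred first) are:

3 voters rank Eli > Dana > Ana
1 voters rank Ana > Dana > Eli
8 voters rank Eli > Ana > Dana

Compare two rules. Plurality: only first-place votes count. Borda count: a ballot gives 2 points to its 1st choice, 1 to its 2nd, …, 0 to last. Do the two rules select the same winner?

Plurality first-place counts: Dana 0, Eli 11, Ana 1 → Eli.
Borda totals: Dana 4, Eli 22, Ana 10 → Eli.
The two rules agree on Eli.

Yes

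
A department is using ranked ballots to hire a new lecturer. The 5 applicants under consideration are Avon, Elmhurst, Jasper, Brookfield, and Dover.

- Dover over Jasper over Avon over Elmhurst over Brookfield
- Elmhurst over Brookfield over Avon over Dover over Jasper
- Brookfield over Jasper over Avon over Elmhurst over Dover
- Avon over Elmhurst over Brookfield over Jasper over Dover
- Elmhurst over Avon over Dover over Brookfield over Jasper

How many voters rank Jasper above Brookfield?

1

Ballots ranking Jasper above Brookfield: 1.
Ballots ranking Brookfield above Jasper: 4.
So 1 of 5 voters prefer Jasper to Brookfield.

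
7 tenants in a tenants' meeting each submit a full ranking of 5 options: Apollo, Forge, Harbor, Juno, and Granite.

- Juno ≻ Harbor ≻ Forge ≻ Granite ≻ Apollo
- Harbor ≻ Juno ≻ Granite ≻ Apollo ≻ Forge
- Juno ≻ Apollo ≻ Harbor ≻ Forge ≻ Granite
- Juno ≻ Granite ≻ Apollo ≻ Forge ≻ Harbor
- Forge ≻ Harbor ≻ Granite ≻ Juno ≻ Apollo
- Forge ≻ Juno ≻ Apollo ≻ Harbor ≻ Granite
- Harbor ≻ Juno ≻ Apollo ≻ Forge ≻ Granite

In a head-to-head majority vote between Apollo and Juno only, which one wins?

Ballots ranking Apollo above Juno: 0.
Ballots ranking Juno above Apollo: 7.
Juno wins the head-to-head, 7–0.

Juno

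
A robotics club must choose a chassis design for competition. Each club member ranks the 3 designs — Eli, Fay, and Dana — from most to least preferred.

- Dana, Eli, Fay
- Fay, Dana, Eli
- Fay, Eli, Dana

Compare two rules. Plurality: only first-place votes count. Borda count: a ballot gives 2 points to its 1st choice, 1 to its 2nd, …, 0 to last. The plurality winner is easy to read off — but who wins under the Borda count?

Fay

Plurality first-place counts: Eli 0, Fay 2, Dana 1 → Fay.
Borda totals: Eli 2, Fay 4, Dana 3 → Fay.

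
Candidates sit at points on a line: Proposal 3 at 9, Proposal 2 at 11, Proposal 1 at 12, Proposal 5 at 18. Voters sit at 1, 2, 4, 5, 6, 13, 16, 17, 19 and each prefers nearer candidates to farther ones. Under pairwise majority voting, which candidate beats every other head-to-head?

With single-peaked preferences on a line, the Condorcet winner is the candidate closest to the median voter.
The median voter (position 6) is closest to Proposal 3 at 9.
Check: Proposal 3 vs Proposal 2 — voters closer to Proposal 3: 5 of 9.

Proposal 3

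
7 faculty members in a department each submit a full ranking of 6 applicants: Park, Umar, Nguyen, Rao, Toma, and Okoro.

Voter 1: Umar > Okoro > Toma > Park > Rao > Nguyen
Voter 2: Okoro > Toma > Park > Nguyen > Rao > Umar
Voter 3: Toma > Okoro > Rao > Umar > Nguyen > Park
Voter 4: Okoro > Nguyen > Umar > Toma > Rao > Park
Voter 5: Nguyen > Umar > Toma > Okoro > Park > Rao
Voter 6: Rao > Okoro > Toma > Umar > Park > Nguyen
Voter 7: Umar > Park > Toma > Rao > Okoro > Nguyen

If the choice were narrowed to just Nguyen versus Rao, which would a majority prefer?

Rao

Ballots ranking Nguyen above Rao: 3.
Ballots ranking Rao above Nguyen: 4.
Rao wins the head-to-head, 4–3.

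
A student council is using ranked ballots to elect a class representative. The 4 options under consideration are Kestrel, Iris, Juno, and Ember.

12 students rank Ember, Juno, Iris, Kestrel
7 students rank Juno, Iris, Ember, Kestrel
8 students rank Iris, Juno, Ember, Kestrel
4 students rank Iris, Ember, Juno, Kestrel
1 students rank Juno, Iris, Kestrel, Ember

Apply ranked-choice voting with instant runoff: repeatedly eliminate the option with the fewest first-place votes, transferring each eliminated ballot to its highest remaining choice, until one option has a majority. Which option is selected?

Round 1: Iris 12, Ember 12, Juno 8, Kestrel 0. Kestrel has the fewest and is eliminated.
Round 2: Iris 12, Ember 12, Juno 8. Juno has the fewest and is eliminated.
Round 3: Iris 20, Ember 12. Iris has a majority.

Iris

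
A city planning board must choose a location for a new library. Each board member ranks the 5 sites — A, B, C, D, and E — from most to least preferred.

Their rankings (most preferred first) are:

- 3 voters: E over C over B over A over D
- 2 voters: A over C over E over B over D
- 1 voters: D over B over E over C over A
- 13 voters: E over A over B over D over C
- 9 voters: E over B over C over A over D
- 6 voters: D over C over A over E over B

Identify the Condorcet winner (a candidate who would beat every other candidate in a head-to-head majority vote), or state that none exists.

E

Head-to-head results (34 voters total):
A vs B: A wins 21–13.
A vs C: C wins 19–15.
A vs D: A wins 27–7.
A vs E: E wins 26–8.
B vs C: B wins 23–11.
B vs D: B wins 27–7.
B vs E: E wins 33–1.
C vs D: D wins 20–14.
C vs E: E wins 26–8.
D vs E: E wins 27–7.
E beats each rival — A (26–8), B (33–1), C (26–8), D (27–7) — so E is the Condorcet winner.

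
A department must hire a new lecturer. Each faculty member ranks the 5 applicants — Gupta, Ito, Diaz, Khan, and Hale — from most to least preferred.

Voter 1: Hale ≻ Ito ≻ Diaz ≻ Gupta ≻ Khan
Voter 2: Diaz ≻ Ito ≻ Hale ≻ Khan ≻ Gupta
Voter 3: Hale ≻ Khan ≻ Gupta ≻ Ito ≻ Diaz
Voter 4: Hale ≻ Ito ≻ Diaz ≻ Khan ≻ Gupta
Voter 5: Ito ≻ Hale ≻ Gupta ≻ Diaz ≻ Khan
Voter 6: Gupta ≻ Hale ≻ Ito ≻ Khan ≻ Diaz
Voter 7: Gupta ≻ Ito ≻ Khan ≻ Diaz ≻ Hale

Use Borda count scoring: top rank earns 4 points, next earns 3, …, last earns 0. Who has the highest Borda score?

Borda scores:
  Gupta: 1 + 0 + 2 + 0 + 2 + 4 + 4 = 13
  Ito: 3 + 3 + 1 + 3 + 4 + 2 + 3 = 19
  Diaz: 2 + 4 + 0 + 2 + 1 + 0 + 1 = 10
  Khan: 0 + 1 + 3 + 1 + 0 + 1 + 2 = 8
  Hale: 4 + 2 + 4 + 4 + 3 + 3 + 0 = 20
Hale has the highest total.

Hale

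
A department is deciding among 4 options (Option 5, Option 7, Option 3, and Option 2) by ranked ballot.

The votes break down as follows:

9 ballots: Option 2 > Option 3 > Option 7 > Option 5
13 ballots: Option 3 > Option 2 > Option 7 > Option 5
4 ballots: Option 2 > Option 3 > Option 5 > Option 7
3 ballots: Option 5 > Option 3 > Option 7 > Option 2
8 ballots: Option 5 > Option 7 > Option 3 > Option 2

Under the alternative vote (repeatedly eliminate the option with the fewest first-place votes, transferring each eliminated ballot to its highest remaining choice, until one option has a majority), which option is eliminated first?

Round 1: Option 3 13, Option 2 13, Option 5 11, Option 7 0. Option 7 has the fewest and is eliminated.
Round 2: Option 3 13, Option 2 13, Option 5 11. Option 5 has the fewest and is eliminated.
Round 3: Option 3 24, Option 2 13. Option 3 has a majority.

Option 7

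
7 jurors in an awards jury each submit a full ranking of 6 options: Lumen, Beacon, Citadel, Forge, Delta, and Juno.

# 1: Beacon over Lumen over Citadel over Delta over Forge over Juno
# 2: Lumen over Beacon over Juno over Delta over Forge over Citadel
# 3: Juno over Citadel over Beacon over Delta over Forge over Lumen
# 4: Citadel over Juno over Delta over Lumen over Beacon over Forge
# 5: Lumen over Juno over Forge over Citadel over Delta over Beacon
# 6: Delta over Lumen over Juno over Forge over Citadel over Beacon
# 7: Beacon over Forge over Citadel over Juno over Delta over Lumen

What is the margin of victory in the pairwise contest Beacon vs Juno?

Ballots ranking Beacon above Juno: 3.
Ballots ranking Juno above Beacon: 4.
Juno wins 4–3, a margin of 1.

1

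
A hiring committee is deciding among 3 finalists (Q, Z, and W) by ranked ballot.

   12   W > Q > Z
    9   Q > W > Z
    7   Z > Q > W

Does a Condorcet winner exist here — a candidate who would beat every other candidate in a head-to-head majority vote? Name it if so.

Head-to-head results (28 voters total):
Q vs Z: Q wins 21–7.
Q vs W: Q wins 16–12.
Z vs W: W wins 21–7.
Q beats each rival — Z (21–7), W (16–12) — so Q is the Condorcet winner.

Q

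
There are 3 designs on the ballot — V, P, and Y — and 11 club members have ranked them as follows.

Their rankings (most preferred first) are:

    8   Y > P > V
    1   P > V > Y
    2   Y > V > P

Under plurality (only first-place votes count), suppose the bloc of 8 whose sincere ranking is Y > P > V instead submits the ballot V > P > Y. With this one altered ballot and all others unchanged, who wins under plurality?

First-place totals with the altered ballot: V 8, P 1, Y 2.
The switch changes the winner from Y to V.

V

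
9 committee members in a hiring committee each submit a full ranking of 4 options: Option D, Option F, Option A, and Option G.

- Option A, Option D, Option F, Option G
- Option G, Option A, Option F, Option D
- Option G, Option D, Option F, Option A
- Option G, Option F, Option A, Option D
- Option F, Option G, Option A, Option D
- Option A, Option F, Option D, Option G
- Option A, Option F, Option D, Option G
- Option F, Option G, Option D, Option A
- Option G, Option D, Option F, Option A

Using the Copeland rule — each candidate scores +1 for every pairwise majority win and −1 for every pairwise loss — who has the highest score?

Pairwise results:
  Option D vs Option F: Option F wins 6–3.
  Option D vs Option A: Option A wins 6–3.
  Option D vs Option G: Option G wins 6–3.
  Option F vs Option A: Option F wins 5–4.
  Option F vs Option G: Option F wins 5–4.
  Option A vs Option G: Option G wins 6–3.
Copeland scores (wins − losses):
  Option D: 0 − 3 = -3
  Option F: 3 − 0 = 3
  Option A: 1 − 2 = -1
  Option G: 2 − 1 = 1
Option F has the best Copeland score.

Option F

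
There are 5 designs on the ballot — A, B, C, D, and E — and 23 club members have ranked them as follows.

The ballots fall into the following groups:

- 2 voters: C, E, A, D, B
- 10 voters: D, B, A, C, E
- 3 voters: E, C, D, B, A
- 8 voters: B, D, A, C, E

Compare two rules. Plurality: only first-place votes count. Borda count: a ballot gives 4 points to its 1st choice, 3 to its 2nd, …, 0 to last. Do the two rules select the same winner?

Yes

Plurality first-place counts: A 0, B 8, C 2, D 10, E 3 → D.
Borda totals: A 40, B 65, C 35, D 72, E 18 → D.
The two rules agree on D.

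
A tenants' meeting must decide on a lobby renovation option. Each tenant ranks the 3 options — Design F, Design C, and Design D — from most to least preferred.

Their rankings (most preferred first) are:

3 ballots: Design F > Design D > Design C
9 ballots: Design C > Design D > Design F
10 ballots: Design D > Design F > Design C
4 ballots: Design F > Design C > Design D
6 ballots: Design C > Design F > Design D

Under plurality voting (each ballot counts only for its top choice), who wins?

First-place vote totals:
  Design F: 7
  Design C: 15
  Design D: 10
Design C has the most first-place votes.

Design C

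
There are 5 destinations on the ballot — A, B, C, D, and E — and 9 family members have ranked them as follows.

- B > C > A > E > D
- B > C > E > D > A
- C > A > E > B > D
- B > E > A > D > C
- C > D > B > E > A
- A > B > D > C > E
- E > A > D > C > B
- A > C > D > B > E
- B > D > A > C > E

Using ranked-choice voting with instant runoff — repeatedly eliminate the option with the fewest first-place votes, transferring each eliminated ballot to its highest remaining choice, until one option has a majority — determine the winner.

Round 1: B 4, A 2, C 2, E 1, D 0. D has the fewest and is eliminated.
Round 2: B 4, A 2, C 2, E 1. E has the fewest and is eliminated.
Round 3: B 4, A 3, C 2. C has the fewest and is eliminated.
Round 4: B 5, A 4. B has a majority.

B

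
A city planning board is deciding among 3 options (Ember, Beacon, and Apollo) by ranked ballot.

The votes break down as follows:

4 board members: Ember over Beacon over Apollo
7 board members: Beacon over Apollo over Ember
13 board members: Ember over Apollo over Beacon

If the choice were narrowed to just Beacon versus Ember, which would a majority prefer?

Ballots ranking Beacon above Ember: 7.
Ballots ranking Ember above Beacon: 4+13 = 17.
Ember wins the head-to-head, 17–7.

Ember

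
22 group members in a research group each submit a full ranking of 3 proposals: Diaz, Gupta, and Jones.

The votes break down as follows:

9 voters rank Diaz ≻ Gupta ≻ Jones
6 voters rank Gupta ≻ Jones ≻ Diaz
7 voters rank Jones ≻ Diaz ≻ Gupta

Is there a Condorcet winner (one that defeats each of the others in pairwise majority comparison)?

No

Head-to-head results (22 voters total):
Diaz vs Gupta: Diaz wins 16–6.
Diaz vs Jones: Jones wins 13–9.
Gupta vs Jones: Gupta wins 15–7.
No candidate beats all others: Diaz beats Gupta beats Jones beats Diaz, a majority cycle.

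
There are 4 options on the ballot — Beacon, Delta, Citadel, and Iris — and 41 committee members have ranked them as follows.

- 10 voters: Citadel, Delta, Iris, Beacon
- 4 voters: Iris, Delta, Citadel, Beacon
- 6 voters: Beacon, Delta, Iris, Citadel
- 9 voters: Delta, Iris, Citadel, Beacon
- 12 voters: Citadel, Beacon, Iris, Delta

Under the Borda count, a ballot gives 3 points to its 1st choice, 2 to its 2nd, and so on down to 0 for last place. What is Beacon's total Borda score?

Borda scores:
  Beacon: 10·0 + 4·0 + 6·3 + 9·0 + 12·2 = 42
  Delta: 10·2 + 4·2 + 6·2 + 9·3 + 12·0 = 67
  Citadel: 10·3 + 4·1 + 6·0 + 9·1 + 12·3 = 79
  Iris: 10·1 + 4·3 + 6·1 + 9·2 + 12·1 = 58

42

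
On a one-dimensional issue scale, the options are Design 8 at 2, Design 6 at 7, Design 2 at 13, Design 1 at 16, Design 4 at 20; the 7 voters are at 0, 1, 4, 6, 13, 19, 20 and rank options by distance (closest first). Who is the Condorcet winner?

Design 6

With single-peaked preferences on a line, the Condorcet winner is the candidate closest to the median voter.
The median voter (position 6) is closest to Design 6 at 7.
Check: Design 6 vs Design 1 — voters closer to Design 6: 4 of 7.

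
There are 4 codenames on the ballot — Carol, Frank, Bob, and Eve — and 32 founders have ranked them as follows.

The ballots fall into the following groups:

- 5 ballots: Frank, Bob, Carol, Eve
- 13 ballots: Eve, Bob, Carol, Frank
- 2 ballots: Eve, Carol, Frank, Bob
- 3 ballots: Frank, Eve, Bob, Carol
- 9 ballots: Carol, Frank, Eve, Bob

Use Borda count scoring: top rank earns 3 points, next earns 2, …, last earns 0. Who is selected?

Borda scores:
  Carol: 5·1 + 13·1 + 2·2 + 3·0 + 9·3 = 49
  Frank: 5·3 + 13·0 + 2·1 + 3·3 + 9·2 = 44
  Bob: 5·2 + 13·2 + 2·0 + 3·1 + 9·0 = 39
  Eve: 5·0 + 13·3 + 2·3 + 3·2 + 9·1 = 60
Eve has the highest total.

Eve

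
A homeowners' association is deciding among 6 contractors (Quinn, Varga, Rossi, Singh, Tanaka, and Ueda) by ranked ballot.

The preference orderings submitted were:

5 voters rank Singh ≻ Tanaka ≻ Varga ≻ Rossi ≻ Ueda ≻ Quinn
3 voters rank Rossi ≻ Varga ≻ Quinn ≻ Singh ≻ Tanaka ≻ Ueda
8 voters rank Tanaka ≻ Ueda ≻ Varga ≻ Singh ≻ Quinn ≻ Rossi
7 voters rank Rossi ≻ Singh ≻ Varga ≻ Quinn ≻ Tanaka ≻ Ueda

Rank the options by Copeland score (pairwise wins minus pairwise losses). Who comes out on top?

Singh

Pairwise results:
  Quinn vs Varga: Varga wins 23–0.
  Quinn vs Rossi: Rossi wins 15–8.
  Quinn vs Singh: Singh wins 20–3.
  Quinn vs Tanaka: Tanaka wins 13–10.
  Quinn vs Ueda: Ueda wins 13–10.
  Varga vs Rossi: Varga wins 13–10.
  Varga vs Singh: Singh wins 12–11.
  Varga vs Tanaka: Tanaka wins 13–10.
  Varga vs Ueda: Varga wins 15–8.
  Rossi vs Singh: Singh wins 13–10.
  Rossi vs Tanaka: Tanaka wins 13–10.
  Rossi vs Ueda: Rossi wins 15–8.
  Singh vs Tanaka: Singh wins 15–8.
  Singh vs Ueda: Singh wins 15–8.
  Tanaka vs Ueda: Tanaka wins 23–0.
Copeland scores (wins − losses):
  Quinn: 0 − 5 = -5
  Varga: 3 − 2 = 1
  Rossi: 2 − 3 = -1
  Singh: 5 − 0 = 5
  Tanaka: 4 − 1 = 3
  Ueda: 1 − 4 = -3
Singh has the best Copeland score.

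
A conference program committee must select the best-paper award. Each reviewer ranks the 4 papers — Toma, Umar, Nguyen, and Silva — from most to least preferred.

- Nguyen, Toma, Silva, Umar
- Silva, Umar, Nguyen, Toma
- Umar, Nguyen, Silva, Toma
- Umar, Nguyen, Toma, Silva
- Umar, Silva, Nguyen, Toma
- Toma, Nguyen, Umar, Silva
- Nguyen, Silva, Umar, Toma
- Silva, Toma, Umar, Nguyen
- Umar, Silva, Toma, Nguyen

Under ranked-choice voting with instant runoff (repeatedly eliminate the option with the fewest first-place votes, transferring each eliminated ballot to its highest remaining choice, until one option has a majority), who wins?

Umar

Round 1: Umar 4, Nguyen 2, Silva 2, Toma 1. Toma has the fewest and is eliminated.
Round 2: Umar 4, Nguyen 3, Silva 2. Silva has the fewest and is eliminated.
Round 3: Umar 6, Nguyen 3. Umar has a majority.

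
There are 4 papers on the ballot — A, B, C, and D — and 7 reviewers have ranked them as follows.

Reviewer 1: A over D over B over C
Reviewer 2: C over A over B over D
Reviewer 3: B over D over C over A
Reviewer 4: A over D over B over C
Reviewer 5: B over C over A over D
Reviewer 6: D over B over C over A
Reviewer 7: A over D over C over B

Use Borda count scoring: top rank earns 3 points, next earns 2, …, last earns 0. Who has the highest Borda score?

Borda scores:
  A: 3 + 2 + 0 + 3 + 1 + 0 + 3 = 12
  B: 1 + 1 + 3 + 1 + 3 + 2 + 0 = 11
  C: 0 + 3 + 1 + 0 + 2 + 1 + 1 = 8
  D: 2 + 0 + 2 + 2 + 0 + 3 + 2 = 11
A has the highest total.

A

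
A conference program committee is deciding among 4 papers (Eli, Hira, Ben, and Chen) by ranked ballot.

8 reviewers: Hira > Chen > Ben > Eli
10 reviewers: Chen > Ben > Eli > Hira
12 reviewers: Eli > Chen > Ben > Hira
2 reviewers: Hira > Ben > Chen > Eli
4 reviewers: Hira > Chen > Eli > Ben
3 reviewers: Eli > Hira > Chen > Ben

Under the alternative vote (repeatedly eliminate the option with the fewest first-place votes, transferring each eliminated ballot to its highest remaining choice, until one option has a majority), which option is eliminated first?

Round 1: Eli 15, Hira 14, Chen 10, Ben 0. Ben has the fewest and is eliminated.
Round 2: Eli 15, Hira 14, Chen 10. Chen has the fewest and is eliminated.
Round 3: Eli 25, Hira 14. Eli has a majority.

Ben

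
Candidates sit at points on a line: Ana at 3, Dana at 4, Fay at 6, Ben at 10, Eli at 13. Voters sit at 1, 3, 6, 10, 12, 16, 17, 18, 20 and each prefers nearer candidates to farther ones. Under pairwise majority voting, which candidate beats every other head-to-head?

With single-peaked preferences on a line, the Condorcet winner is the candidate closest to the median voter.
The median voter (position 12) is closest to Eli at 13.
Check: Eli vs Ana — voters closer to Eli: 6 of 9.

Eli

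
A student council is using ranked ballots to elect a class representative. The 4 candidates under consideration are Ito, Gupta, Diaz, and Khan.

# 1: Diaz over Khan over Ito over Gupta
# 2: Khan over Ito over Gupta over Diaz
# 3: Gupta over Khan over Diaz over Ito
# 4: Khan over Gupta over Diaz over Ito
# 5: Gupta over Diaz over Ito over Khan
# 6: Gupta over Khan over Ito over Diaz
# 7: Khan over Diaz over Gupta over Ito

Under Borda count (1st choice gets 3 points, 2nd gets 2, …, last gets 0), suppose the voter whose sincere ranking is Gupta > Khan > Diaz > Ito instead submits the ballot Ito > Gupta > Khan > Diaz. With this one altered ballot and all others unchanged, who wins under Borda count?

Khan

Borda totals with the altered ballot: Ito 8, Gupta 12, Diaz 8, Khan 14.
The winner is unchanged: still Khan.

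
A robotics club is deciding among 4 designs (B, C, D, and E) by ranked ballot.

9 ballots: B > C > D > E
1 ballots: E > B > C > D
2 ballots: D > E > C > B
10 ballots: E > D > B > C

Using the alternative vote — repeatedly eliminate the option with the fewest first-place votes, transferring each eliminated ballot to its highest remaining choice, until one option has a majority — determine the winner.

E

Round 1: E 11, B 9, D 2, C 0. C has the fewest and is eliminated.
Round 2: E 11, B 9, D 2. D has the fewest and is eliminated.
Round 3: E 13, B 9. E has a majority.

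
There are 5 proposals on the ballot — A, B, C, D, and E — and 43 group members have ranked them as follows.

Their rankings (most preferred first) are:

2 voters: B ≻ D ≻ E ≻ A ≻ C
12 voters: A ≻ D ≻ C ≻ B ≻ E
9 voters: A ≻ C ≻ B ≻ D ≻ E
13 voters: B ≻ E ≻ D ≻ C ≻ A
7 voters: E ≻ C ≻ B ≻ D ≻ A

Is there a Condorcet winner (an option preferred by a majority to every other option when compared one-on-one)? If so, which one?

Head-to-head results (43 voters total):
A vs B: B wins 22–21.
A vs C: A wins 23–20.
A vs D: D wins 22–21.
A vs E: E wins 22–21.
B vs C: C wins 28–15.
B vs D: B wins 31–12.
B vs E: B wins 36–7.
C vs D: D wins 27–16.
C vs E: E wins 22–21.
D vs E: D wins 23–20.
No candidate beats all others: A beats C beats B beats A, a majority cycle.

There is no Condorcet winner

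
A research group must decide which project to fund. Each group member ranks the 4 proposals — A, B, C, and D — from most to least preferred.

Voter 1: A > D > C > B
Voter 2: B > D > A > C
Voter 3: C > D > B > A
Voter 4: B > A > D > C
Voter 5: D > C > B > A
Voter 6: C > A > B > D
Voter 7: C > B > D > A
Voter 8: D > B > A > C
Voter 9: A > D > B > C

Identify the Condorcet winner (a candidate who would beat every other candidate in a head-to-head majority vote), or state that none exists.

Head-to-head results (9 voters total):
A vs B: B wins 6–3.
A vs C: A wins 5–4.
A vs D: D wins 5–4.
B vs C: C wins 5–4.
B vs D: D wins 5–4.
C vs D: D wins 6–3.
D beats each rival — A (5–4), B (5–4), C (6–3) — so D is the Condorcet winner.

D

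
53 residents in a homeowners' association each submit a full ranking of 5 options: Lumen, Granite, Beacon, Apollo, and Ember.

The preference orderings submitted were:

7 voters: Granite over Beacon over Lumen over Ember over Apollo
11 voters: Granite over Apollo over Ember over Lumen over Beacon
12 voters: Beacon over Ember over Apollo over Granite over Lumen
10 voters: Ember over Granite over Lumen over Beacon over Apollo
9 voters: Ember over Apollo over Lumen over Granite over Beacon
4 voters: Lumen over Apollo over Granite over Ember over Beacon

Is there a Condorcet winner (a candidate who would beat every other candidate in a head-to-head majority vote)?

Yes

Head-to-head results (53 voters total):
Lumen vs Granite: Granite wins 40–13.
Lumen vs Beacon: Lumen wins 34–19.
Lumen vs Apollo: Apollo wins 32–21.
Lumen vs Ember: Ember wins 42–11.
Granite vs Beacon: Granite wins 41–12.
Granite vs Apollo: Granite wins 28–25.
Granite vs Ember: Ember wins 31–22.
Beacon vs Apollo: Beacon wins 29–24.
Beacon vs Ember: Ember wins 34–19.
Apollo vs Ember: Ember wins 38–15.
Ember beats each rival — Lumen (42–11), Granite (31–22), Beacon (34–19), Apollo (38–15) — so Ember is the Condorcet winner.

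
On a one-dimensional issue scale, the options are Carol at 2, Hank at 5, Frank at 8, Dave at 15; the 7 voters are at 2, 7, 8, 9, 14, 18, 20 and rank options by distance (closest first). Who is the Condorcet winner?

Frank

With single-peaked preferences on a line, the Condorcet winner is the candidate closest to the median voter.
The median voter (position 9) is closest to Frank at 8.
Check: Frank vs Hank — voters closer to Frank: 6 of 7.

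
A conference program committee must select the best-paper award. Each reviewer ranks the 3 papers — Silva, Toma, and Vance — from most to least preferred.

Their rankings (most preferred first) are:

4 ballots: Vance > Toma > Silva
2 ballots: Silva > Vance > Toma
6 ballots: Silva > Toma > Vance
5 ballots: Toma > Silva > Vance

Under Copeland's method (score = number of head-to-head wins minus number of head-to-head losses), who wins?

Pairwise results:
  Silva vs Toma: Toma wins 9–8.
  Silva vs Vance: Silva wins 13–4.
  Toma vs Vance: Toma wins 11–6.
Copeland scores (wins − losses):
  Silva: 1 − 1 = 0
  Toma: 2 − 0 = 2
  Vance: 0 − 2 = -2
Toma has the best Copeland score.

Toma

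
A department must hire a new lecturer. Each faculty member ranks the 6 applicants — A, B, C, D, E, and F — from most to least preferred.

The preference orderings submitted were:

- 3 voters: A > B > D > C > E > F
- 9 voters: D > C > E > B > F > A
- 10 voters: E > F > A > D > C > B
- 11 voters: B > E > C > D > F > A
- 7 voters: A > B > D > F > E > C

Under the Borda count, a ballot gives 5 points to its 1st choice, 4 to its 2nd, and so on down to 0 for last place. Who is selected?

E

Borda scores:
  A: 3·5 + 9·0 + 10·3 + 11·0 + 7·5 = 80
  B: 3·4 + 9·2 + 10·0 + 11·5 + 7·4 = 113
  C: 3·2 + 9·4 + 10·1 + 11·3 + 7·0 = 85
  D: 3·3 + 9·5 + 10·2 + 11·2 + 7·3 = 117
  E: 3·1 + 9·3 + 10·5 + 11·4 + 7·1 = 131
  F: 3·0 + 9·1 + 10·4 + 11·1 + 7·2 = 74
E has the highest total.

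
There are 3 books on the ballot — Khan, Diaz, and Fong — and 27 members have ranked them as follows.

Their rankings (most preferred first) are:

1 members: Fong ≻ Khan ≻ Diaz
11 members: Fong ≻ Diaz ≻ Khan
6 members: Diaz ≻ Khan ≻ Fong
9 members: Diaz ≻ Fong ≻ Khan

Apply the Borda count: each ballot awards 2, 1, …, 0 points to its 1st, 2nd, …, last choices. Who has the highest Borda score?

Diaz

Borda scores:
  Khan: 1 + 11·0 + 6·1 + 9·0 = 7
  Diaz: 0 + 11·1 + 6·2 + 9·2 = 41
  Fong: 2 + 11·2 + 6·0 + 9·1 = 33
Diaz has the highest total.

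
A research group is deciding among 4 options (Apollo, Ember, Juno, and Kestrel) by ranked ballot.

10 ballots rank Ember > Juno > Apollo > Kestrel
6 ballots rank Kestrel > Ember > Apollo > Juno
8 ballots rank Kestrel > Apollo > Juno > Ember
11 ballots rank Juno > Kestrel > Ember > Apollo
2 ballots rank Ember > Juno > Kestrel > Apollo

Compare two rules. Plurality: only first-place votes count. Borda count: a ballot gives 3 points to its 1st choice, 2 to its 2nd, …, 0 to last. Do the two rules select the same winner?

Plurality first-place counts: Apollo 0, Ember 12, Juno 11, Kestrel 14 → Kestrel.
Borda totals: Apollo 32, Ember 59, Juno 65, Kestrel 66 → Kestrel.
The two rules agree on Kestrel.

Yes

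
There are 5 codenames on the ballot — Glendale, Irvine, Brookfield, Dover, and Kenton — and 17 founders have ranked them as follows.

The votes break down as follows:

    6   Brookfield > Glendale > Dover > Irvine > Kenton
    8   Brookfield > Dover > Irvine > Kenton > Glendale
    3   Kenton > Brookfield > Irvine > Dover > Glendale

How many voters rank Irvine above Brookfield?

0

Ballots ranking Irvine above Brookfield: 0.
Ballots ranking Brookfield above Irvine: 6+8+3 = 17.
So 0 of 17 voters prefer Irvine to Brookfield.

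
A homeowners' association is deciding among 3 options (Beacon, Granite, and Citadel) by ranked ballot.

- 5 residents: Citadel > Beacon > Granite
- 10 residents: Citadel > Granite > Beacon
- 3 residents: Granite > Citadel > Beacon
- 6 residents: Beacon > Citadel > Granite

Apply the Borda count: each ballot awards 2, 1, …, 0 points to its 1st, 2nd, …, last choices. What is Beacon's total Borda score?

17

Borda scores:
  Beacon: 5·1 + 10·0 + 3·0 + 6·2 = 17
  Granite: 5·0 + 10·1 + 3·2 + 6·0 = 16
  Citadel: 5·2 + 10·2 + 3·1 + 6·1 = 39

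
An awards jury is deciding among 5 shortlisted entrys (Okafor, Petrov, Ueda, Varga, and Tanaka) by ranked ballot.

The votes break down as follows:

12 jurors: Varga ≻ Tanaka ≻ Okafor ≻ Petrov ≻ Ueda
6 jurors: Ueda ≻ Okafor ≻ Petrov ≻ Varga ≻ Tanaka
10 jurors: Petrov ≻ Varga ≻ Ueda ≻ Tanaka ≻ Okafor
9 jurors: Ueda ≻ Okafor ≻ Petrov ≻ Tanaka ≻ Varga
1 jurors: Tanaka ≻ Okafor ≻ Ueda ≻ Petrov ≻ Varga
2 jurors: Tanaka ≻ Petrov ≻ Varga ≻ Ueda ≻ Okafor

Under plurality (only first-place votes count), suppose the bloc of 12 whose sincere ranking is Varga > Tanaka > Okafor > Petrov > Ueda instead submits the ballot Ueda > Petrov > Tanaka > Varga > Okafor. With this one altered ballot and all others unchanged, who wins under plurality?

First-place totals with the altered ballot: Okafor 0, Petrov 10, Ueda 27, Varga 0, Tanaka 3.
The winner is unchanged: still Ueda.

Ueda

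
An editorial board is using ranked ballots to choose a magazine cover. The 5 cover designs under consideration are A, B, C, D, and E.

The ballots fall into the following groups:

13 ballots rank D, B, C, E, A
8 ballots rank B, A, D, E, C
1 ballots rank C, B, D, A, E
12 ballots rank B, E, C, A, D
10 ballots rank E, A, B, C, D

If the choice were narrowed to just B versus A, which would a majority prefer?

B

Ballots ranking B above A: 13+8+1+12 = 34.
Ballots ranking A above B: 10.
B wins the head-to-head, 34–10.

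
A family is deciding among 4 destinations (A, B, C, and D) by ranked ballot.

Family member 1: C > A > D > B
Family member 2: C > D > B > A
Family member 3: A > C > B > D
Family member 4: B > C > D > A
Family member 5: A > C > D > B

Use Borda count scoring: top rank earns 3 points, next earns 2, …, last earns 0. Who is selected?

Borda scores:
  A: 2 + 0 + 3 + 0 + 3 = 8
  B: 0 + 1 + 1 + 3 + 0 = 5
  C: 3 + 3 + 2 + 2 + 2 = 12
  D: 1 + 2 + 0 + 1 + 1 = 5
C has the highest total.

C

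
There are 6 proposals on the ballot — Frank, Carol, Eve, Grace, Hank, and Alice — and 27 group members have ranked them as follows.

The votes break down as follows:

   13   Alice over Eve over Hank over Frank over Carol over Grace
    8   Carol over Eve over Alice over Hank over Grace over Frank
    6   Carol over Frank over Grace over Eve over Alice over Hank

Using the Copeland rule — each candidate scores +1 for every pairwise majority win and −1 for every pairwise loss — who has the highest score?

Pairwise results:
  Frank vs Carol: Carol wins 14–13.
  Frank vs Eve: Eve wins 21–6.
  Frank vs Grace: Frank wins 19–8.
  Frank vs Hank: Hank wins 21–6.
  Frank vs Alice: Alice wins 21–6.
  Carol vs Eve: Carol wins 14–13.
  Carol vs Grace: Carol wins 27–0.
  Carol vs Hank: Carol wins 14–13.
  Carol vs Alice: Carol wins 14–13.
  Eve vs Grace: Eve wins 21–6.
  Eve vs Hank: Eve wins 27–0.
  Eve vs Alice: Eve wins 14–13.
  Grace vs Hank: Hank wins 21–6.
  Grace vs Alice: Alice wins 21–6.
  Hank vs Alice: Alice wins 27–0.
Copeland scores (wins − losses):
  Frank: 1 − 4 = -3
  Carol: 5 − 0 = 5
  Eve: 4 − 1 = 3
  Grace: 0 − 5 = -5
  Hank: 2 − 3 = -1
  Alice: 3 − 2 = 1
Carol has the best Copeland score.

Carol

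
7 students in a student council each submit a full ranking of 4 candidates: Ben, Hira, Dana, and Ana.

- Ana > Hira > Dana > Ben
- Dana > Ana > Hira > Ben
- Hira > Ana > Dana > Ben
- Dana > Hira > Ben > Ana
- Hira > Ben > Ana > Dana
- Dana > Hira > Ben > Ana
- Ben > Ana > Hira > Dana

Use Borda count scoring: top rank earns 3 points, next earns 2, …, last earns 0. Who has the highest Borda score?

Borda scores:
  Ben: 0 + 0 + 0 + 1 + 2 + 1 + 3 = 7
  Hira: 2 + 1 + 3 + 2 + 3 + 2 + 1 = 14
  Dana: 1 + 3 + 1 + 3 + 0 + 3 + 0 = 11
  Ana: 3 + 2 + 2 + 0 + 1 + 0 + 2 = 10
Hira has the highest total.

Hira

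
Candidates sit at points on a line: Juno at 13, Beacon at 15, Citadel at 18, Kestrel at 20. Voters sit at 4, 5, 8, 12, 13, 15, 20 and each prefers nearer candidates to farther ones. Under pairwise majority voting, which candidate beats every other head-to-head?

Juno

With single-peaked preferences on a line, the Condorcet winner is the candidate closest to the median voter.
The median voter (position 12) is closest to Juno at 13.
Check: Juno vs Beacon — voters closer to Juno: 5 of 7.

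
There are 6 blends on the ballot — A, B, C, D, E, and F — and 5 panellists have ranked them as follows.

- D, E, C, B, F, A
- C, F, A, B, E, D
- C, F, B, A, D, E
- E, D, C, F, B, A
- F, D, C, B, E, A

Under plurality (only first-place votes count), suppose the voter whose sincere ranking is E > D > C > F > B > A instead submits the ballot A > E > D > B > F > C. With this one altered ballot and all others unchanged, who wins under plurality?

First-place totals with the altered ballot: A 1, B 0, C 2, D 1, E 0, F 1.
The winner is unchanged: still C.

C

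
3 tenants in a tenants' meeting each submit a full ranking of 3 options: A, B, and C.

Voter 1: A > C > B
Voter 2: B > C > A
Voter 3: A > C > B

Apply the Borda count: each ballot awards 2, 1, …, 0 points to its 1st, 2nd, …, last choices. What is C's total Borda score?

3

Borda scores:
  A: 2 + 0 + 2 = 4
  B: 0 + 2 + 0 = 2
  C: 1 + 1 + 1 = 3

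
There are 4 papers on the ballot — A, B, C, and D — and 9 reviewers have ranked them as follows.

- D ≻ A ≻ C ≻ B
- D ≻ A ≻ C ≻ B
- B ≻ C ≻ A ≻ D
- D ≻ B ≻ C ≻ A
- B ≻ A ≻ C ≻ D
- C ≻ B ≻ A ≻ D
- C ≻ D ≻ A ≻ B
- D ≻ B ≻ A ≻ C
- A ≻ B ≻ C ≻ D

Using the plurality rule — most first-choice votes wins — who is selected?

D

First-place vote totals:
  A: 1
  B: 2
  C: 2
  D: 4
D has the most first-place votes.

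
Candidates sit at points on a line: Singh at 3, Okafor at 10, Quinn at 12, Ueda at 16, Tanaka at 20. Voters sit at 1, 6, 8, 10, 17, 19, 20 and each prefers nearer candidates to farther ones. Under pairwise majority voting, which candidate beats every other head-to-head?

Okafor

With single-peaked preferences on a line, the Condorcet winner is the candidate closest to the median voter.
The median voter (position 10) is closest to Okafor at 10.
Check: Okafor vs Singh — voters closer to Okafor: 5 of 7.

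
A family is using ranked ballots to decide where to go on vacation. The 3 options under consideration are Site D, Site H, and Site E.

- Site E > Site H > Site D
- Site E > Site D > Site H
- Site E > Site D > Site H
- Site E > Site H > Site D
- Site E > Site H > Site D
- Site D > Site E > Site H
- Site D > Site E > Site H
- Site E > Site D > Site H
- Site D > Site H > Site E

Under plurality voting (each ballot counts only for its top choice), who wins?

First-place vote totals:
  Site D: 3
  Site H: 0
  Site E: 6
Site E has the most first-place votes.

Site E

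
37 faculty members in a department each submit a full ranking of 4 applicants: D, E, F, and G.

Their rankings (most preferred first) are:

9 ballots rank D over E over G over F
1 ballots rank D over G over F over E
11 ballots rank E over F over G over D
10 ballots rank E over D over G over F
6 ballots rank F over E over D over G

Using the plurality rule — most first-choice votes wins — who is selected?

First-place vote totals:
  D: 10
  E: 21
  F: 6
  G: 0
E has the most first-place votes.

E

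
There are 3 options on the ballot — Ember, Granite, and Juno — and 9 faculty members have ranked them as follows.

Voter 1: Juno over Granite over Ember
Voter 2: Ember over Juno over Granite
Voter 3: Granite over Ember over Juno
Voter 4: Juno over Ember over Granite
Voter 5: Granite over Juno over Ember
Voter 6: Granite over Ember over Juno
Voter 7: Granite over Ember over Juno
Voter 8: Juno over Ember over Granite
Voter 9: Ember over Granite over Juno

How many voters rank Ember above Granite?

4

Ballots ranking Ember above Granite: 4.
Ballots ranking Granite above Ember: 5.
So 4 of 9 voters prefer Ember to Granite.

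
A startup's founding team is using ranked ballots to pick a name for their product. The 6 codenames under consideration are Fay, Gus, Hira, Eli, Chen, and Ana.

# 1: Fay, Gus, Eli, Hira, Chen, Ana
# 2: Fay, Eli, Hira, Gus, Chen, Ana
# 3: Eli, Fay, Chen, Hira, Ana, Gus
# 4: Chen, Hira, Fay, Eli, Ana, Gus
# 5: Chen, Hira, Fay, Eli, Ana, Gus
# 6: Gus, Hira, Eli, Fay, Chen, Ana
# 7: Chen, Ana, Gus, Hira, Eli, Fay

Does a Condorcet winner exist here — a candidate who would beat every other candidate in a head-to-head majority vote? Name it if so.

None — there is no Condorcet winner

Head-to-head results (7 voters total):
Fay vs Gus: Fay wins 5–2.
Fay vs Hira: Hira wins 4–3.
Fay vs Eli: Fay wins 4–3.
Fay vs Chen: Fay wins 4–3.
Fay vs Ana: Fay wins 6–1.
Gus vs Hira: Hira wins 4–3.
Gus vs Eli: Eli wins 4–3.
Gus vs Chen: Chen wins 4–3.
Gus vs Ana: Ana wins 4–3.
Hira vs Eli: Hira wins 4–3.
Hira vs Chen: Chen wins 4–3.
Hira vs Ana: Hira wins 6–1.
Eli vs Chen: Eli wins 4–3.
Eli vs Ana: Eli wins 6–1.
Chen vs Ana: Chen wins 7–0.
No candidate beats all others: Fay beats Chen beats Hira beats Fay, a majority cycle.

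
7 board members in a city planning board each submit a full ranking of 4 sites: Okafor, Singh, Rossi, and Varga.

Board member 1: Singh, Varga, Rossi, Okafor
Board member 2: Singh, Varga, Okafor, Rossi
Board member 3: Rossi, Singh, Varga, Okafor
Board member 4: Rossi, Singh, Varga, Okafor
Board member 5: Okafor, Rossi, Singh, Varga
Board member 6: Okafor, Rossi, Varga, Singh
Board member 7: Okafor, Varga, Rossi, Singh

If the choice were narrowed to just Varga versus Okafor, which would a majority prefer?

Ballots ranking Varga above Okafor: 4.
Ballots ranking Okafor above Varga: 3.
Varga wins the head-to-head, 4–3.

Varga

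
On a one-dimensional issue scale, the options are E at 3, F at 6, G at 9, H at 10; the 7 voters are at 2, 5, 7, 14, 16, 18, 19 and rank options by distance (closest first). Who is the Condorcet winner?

With single-peaked preferences on a line, the Condorcet winner is the candidate closest to the median voter.
The median voter (position 14) is closest to H at 10.
Check: H vs E — voters closer to H: 5 of 7.

H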